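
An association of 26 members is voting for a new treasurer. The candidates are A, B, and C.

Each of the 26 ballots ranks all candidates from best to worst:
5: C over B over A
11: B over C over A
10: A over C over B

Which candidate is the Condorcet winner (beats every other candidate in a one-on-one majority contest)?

C

C vs A: 16–10
C vs B: 15–11
C beats every other candidate.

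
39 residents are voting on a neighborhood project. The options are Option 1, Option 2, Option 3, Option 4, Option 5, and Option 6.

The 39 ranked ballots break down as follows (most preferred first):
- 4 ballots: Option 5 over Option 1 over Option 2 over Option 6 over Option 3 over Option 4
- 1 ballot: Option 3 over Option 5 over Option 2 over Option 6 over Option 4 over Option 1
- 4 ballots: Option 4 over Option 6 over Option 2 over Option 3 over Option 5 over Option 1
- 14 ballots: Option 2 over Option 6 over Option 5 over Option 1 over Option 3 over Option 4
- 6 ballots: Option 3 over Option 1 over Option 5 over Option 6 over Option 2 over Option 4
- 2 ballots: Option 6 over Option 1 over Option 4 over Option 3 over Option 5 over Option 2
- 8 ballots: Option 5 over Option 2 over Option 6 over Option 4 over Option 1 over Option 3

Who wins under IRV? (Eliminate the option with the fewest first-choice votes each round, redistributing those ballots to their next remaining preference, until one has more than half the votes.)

Option 5

Round 1: Option 1 0, Option 2 14, Option 3 7, Option 4 4, Option 5 12, Option 6 2. Option 1 eliminated.
Round 2: Option 2 14, Option 3 7, Option 4 4, Option 5 12, Option 6 2. Option 6 eliminated.
Round 3: Option 2 14, Option 3 7, Option 4 6, Option 5 12. Option 4 eliminated.
Round 4: Option 2 18, Option 3 9, Option 5 12. Option 3 eliminated.
Round 5: Option 2 18, Option 5 21. Option 5 has a majority (≥20).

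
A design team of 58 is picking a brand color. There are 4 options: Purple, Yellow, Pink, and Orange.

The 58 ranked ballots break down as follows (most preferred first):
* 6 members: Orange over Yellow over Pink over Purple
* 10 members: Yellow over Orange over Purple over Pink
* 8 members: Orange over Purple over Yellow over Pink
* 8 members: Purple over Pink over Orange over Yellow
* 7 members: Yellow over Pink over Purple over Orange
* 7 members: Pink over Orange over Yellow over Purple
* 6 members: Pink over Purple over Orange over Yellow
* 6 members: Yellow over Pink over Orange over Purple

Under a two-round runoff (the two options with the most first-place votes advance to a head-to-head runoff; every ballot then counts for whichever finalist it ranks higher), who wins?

Round 1 first-place votes: Purple 8, Yellow 23, Pink 13, Orange 14. Yellow and Orange advance.
Runoff: Yellow is ranked above Orange on 23 ballots, Orange above Yellow on 35.

Orange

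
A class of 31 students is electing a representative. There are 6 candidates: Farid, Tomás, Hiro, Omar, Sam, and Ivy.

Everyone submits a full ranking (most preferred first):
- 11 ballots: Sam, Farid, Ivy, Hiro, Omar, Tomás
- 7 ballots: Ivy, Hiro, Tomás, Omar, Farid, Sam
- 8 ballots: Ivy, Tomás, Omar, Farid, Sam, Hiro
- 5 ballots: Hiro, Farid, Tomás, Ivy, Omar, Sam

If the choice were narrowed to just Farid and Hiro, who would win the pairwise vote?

Farid

Farid is ranked above Hiro on 19 ballots; Hiro above Farid on 12.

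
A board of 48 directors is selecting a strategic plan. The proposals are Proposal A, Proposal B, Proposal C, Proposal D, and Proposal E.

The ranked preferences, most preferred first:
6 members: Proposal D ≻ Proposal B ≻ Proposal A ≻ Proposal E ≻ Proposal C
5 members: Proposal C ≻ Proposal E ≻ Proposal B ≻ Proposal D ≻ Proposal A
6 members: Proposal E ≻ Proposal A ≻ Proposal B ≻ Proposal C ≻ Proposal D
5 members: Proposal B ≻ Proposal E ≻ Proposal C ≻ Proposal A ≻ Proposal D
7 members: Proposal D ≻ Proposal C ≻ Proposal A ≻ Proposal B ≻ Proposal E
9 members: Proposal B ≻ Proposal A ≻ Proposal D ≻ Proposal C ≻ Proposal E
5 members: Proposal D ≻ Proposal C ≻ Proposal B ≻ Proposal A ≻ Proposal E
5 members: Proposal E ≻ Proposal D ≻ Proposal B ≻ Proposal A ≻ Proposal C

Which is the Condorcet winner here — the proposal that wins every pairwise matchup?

Proposal B

Proposal B vs Proposal A: 35–13
Proposal B vs Proposal C: 31–17
Proposal B vs Proposal D: 25–23
Proposal B vs Proposal E: 32–16
Proposal B beats every other proposal.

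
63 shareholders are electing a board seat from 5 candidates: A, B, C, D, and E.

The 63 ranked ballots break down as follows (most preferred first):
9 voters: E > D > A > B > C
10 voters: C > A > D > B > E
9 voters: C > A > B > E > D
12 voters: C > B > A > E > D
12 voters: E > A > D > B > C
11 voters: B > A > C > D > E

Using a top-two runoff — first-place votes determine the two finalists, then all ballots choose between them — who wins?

C

Round 1 first-place votes: A 0, B 11, C 31, D 0, E 21. C and E advance.
Runoff: C is ranked above E on 42 ballots, E above C on 21.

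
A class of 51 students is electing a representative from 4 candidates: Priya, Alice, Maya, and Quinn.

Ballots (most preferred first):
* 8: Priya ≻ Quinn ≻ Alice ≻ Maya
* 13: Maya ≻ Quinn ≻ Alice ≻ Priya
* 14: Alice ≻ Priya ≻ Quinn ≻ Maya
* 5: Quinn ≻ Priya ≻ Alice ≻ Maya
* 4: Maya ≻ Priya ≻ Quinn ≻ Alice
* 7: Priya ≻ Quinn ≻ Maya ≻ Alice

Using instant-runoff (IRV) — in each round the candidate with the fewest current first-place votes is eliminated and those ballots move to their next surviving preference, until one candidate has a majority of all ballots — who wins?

Priya

Round 1: Priya 15, Alice 14, Maya 17, Quinn 5. Quinn eliminated.
Round 2: Priya 20, Alice 14, Maya 17. Alice eliminated.
Round 3: Priya 34, Maya 17. Priya has a majority (≥26).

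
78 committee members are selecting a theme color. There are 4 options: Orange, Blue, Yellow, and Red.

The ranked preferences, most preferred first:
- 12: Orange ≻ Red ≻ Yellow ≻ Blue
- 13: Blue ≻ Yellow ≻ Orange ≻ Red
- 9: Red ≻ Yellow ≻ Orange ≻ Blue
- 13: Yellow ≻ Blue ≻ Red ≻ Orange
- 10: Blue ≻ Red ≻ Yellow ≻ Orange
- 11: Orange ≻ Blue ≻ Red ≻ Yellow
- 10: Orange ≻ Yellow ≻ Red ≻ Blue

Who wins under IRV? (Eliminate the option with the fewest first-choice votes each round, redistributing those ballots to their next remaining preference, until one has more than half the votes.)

Round 1: Orange 33, Blue 23, Yellow 13, Red 9. Red eliminated.
Round 2: Orange 33, Blue 23, Yellow 22. Yellow eliminated.
Round 3: Orange 42, Blue 36. Orange has a majority (≥40).

Orange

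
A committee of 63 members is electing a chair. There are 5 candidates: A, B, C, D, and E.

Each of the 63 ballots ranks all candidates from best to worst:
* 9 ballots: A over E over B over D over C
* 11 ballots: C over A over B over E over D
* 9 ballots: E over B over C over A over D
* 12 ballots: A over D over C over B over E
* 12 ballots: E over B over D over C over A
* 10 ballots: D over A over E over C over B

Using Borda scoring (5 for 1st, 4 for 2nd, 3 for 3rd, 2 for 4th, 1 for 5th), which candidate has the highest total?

A: 9×5 + 11×4 + 9×2 + 12×5 + 12×1 + 10×4 = 219
B: 9×3 + 11×3 + 9×4 + 12×2 + 12×4 + 10×1 = 178
C: 9×1 + 11×5 + 9×3 + 12×3 + 12×2 + 10×2 = 171
D: 9×2 + 11×1 + 9×1 + 12×4 + 12×3 + 10×5 = 172
E: 9×4 + 11×2 + 9×5 + 12×1 + 12×5 + 10×3 = 205

A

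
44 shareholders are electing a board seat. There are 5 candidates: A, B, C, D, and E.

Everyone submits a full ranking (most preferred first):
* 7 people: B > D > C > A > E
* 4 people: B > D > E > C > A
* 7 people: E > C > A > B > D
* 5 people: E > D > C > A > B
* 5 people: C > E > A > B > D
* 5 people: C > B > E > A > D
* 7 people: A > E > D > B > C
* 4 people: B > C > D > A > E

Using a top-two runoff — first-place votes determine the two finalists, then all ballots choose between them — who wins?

Round 1 first-place votes: A 7, B 15, C 10, D 0, E 12. B and E advance.
Runoff: B is ranked above E on 20 ballots, E above B on 24.

E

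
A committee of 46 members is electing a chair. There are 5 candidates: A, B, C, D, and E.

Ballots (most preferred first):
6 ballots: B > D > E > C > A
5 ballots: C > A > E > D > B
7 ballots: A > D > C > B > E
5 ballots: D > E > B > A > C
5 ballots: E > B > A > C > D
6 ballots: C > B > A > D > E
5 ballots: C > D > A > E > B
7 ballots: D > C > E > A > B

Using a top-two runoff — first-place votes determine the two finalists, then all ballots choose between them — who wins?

Round 1 first-place votes: A 7, B 6, C 16, D 12, E 5. C and D advance.
Runoff: C is ranked above D on 21 ballots, D above C on 25.

D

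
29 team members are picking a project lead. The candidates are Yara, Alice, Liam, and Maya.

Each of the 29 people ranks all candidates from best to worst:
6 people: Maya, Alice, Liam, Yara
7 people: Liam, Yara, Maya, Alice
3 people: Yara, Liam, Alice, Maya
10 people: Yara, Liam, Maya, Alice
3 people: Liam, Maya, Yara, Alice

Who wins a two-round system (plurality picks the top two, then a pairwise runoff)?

Liam

Round 1 first-place votes: Yara 13, Alice 0, Liam 10, Maya 6. Yara and Liam advance.
Runoff: Yara is ranked above Liam on 13 ballots, Liam above Yara on 16.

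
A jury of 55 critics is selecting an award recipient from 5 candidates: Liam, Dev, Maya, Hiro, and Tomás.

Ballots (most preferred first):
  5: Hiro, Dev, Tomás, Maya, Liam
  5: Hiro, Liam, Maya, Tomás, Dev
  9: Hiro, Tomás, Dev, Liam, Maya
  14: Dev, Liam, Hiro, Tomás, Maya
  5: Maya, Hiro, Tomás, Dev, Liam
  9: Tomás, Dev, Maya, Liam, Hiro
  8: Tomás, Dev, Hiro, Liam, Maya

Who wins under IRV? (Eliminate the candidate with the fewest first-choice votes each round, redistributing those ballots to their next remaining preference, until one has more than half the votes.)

Hiro

Round 1: Liam 0, Dev 14, Maya 5, Hiro 19, Tomás 17. Liam eliminated.
Round 2: Dev 14, Maya 5, Hiro 19, Tomás 17. Maya eliminated.
Round 3: Dev 14, Hiro 24, Tomás 17. Dev eliminated.
Round 4: Hiro 38, Tomás 17. Hiro has a majority (≥28).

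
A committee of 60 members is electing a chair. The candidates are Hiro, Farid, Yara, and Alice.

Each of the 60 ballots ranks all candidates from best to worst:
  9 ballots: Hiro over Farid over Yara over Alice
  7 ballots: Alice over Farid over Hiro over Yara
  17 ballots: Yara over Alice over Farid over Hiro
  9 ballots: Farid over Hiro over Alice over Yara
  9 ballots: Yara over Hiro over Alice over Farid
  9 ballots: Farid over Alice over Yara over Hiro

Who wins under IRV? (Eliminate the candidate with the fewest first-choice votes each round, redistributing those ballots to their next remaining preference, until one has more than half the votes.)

Farid

Round 1: Hiro 9, Farid 18, Yara 26, Alice 7. Alice eliminated.
Round 2: Hiro 9, Farid 25, Yara 26. Hiro eliminated.
Round 3: Farid 34, Yara 26. Farid has a majority (≥31).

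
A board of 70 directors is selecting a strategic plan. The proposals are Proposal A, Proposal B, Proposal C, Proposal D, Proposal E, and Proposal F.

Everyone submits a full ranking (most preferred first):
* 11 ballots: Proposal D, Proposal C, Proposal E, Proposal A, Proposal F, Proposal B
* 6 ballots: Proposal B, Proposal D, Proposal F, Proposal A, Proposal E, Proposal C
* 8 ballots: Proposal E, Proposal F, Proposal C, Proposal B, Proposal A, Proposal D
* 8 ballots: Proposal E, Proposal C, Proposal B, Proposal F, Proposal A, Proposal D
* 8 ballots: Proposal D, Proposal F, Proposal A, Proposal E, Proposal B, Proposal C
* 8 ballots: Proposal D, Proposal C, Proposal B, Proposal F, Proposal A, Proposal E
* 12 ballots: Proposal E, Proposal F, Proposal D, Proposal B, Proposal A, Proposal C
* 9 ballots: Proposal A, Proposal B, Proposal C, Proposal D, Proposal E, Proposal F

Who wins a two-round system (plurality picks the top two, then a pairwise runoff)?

Proposal D

Round 1 first-place votes: Proposal A 9, Proposal B 6, Proposal C 0, Proposal D 27, Proposal E 28, Proposal F 0. Proposal E and Proposal D advance.
Runoff: Proposal E is ranked above Proposal D on 28 ballots, Proposal D above Proposal E on 42.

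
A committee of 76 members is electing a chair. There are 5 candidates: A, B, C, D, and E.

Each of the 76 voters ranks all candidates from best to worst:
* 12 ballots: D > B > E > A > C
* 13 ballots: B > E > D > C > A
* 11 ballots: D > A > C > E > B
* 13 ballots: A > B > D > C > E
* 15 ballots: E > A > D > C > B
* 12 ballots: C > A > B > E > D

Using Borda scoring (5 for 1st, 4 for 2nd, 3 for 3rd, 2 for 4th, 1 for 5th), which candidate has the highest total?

A: 12×2 + 13×1 + 11×4 + 13×5 + 15×4 + 12×4 = 254
B: 12×4 + 13×5 + 11×1 + 13×4 + 15×1 + 12×3 = 227
C: 12×1 + 13×2 + 11×3 + 13×2 + 15×2 + 12×5 = 187
D: 12×5 + 13×3 + 11×5 + 13×3 + 15×3 + 12×1 = 250
E: 12×3 + 13×4 + 11×2 + 13×1 + 15×5 + 12×2 = 222

A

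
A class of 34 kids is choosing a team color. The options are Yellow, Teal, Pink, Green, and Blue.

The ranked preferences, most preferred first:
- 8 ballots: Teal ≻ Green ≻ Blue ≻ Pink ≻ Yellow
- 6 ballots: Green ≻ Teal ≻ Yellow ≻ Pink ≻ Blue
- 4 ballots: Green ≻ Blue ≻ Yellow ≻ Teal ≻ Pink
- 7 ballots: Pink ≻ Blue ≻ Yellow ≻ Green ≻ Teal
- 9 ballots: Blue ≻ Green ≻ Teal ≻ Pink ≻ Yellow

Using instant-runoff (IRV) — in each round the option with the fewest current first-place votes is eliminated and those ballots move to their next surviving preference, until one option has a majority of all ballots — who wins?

Round 1: Yellow 0, Teal 8, Pink 7, Green 10, Blue 9. Yellow eliminated.
Round 2: Teal 8, Pink 7, Green 10, Blue 9. Pink eliminated.
Round 3: Teal 8, Green 10, Blue 16. Teal eliminated.
Round 4: Green 18, Blue 16. Green has a majority (≥18).

Green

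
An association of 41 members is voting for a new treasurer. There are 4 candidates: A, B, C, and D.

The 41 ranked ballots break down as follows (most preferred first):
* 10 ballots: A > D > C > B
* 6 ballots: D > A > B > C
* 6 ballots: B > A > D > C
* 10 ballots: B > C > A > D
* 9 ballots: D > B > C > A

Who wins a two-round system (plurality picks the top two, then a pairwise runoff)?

Round 1 first-place votes: A 10, B 16, C 0, D 15. B and D advance.
Runoff: B is ranked above D on 16 ballots, D above B on 25.

D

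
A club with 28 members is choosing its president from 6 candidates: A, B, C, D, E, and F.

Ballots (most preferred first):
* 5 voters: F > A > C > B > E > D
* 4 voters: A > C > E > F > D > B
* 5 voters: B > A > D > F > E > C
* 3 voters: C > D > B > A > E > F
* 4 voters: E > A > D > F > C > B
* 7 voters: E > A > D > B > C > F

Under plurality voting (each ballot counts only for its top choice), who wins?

E

First-place votes: A 4, B 5, C 3, D 0, E 11, F 5.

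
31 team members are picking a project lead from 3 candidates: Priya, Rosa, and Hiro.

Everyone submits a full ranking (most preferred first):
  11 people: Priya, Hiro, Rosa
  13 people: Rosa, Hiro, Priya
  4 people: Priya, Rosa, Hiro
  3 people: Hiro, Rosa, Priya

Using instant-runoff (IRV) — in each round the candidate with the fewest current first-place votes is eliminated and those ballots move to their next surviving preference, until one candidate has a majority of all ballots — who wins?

Rosa

Round 1: Priya 15, Rosa 13, Hiro 3. Hiro eliminated.
Round 2: Priya 15, Rosa 16. Rosa has a majority (≥16).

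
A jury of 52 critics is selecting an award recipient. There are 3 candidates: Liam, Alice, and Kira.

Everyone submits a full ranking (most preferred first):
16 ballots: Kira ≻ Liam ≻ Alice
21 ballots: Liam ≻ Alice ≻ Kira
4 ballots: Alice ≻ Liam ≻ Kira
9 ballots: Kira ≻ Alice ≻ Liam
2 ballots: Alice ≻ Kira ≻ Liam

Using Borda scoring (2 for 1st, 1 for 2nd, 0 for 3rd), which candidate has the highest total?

Liam

Liam: 16×1 + 21×2 + 4×1 + 9×0 + 2×0 = 62
Alice: 16×0 + 21×1 + 4×2 + 9×1 + 2×2 = 42
Kira: 16×2 + 21×0 + 4×0 + 9×2 + 2×1 = 52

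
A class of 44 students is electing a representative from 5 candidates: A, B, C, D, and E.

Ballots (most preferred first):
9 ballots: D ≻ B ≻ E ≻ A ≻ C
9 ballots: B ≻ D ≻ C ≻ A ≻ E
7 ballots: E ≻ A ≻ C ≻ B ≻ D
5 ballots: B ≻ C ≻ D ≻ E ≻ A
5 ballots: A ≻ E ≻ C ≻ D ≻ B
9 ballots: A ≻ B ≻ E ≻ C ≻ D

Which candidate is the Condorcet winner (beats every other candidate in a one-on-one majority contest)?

B vs A: 23–21
B vs C: 32–12
B vs D: 30–14
B vs E: 32–12
B beats every other candidate.

B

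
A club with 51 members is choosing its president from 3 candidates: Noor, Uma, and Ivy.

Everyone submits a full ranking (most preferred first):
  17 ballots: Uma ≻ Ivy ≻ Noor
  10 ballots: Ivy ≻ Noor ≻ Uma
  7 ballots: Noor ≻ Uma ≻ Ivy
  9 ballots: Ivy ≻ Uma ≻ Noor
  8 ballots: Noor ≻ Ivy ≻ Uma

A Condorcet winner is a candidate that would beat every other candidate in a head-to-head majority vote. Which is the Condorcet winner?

Ivy

Ivy vs Noor: 36–15
Ivy vs Uma: 27–24
Ivy beats every other candidate.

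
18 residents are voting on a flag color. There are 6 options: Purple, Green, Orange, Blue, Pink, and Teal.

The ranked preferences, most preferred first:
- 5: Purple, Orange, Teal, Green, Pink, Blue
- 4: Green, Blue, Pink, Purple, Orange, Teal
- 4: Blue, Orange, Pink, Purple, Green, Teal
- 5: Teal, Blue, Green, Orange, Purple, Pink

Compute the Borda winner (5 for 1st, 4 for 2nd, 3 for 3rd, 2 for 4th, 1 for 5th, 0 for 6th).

Blue

Purple: 5×5 + 4×2 + 4×2 + 5×1 = 46
Green: 5×2 + 4×5 + 4×1 + 5×3 = 49
Orange: 5×4 + 4×1 + 4×4 + 5×2 = 50
Blue: 5×0 + 4×4 + 4×5 + 5×4 = 56
Pink: 5×1 + 4×3 + 4×3 + 5×0 = 29
Teal: 5×3 + 4×0 + 4×0 + 5×5 = 40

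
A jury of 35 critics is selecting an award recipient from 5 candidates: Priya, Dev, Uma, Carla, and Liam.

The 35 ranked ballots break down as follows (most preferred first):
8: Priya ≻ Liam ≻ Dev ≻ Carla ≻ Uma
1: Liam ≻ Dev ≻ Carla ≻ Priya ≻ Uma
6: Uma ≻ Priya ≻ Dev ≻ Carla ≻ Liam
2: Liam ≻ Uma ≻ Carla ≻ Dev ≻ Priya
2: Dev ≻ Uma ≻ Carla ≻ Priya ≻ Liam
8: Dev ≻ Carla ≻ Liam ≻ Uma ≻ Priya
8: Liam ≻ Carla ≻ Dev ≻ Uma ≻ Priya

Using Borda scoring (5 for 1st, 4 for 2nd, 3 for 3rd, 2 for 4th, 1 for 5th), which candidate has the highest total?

Priya: 8×5 + 1×2 + 6×4 + 2×1 + 2×2 + 8×1 + 8×1 = 88
Dev: 8×3 + 1×4 + 6×3 + 2×2 + 2×5 + 8×5 + 8×3 = 124
Uma: 8×1 + 1×1 + 6×5 + 2×4 + 2×4 + 8×2 + 8×2 = 87
Carla: 8×2 + 1×3 + 6×2 + 2×3 + 2×3 + 8×4 + 8×4 = 107
Liam: 8×4 + 1×5 + 6×1 + 2×5 + 2×1 + 8×3 + 8×5 = 119

Dev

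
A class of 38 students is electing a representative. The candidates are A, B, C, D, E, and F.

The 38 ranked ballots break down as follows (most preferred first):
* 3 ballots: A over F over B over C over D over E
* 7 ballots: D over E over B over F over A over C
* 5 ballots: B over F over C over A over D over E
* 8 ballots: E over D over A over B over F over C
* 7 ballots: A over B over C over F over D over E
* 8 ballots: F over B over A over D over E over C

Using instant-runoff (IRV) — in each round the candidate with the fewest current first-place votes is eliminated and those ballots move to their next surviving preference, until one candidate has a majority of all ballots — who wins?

Round 1: A 10, B 5, C 0, D 7, E 8, F 8. C eliminated.
Round 2: A 10, B 5, D 7, E 8, F 8. B eliminated.
Round 3: A 10, D 7, E 8, F 13. D eliminated.
Round 4: A 10, E 15, F 13. A eliminated.
Round 5: E 15, F 23. F has a majority (≥20).

F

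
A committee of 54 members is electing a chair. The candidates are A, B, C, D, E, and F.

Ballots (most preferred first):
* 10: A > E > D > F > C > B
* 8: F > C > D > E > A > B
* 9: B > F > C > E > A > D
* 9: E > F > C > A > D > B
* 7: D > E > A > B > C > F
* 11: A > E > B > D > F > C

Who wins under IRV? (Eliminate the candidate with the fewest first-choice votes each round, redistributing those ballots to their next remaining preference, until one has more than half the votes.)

Round 1: A 21, B 9, C 0, D 7, E 9, F 8. C eliminated.
Round 2: A 21, B 9, D 7, E 9, F 8. D eliminated.
Round 3: A 21, B 9, E 16, F 8. F eliminated.
Round 4: A 21, B 9, E 24. B eliminated.
Round 5: A 21, E 33. E has a majority (≥28).

E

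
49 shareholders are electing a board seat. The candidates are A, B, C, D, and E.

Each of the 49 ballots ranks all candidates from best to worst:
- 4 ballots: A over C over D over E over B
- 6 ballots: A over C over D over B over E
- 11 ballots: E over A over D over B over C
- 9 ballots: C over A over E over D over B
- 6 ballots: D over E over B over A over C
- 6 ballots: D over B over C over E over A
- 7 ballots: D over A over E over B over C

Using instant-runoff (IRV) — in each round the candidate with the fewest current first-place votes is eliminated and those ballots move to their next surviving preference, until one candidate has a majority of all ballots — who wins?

A

Round 1: A 10, B 0, C 9, D 19, E 11. B eliminated.
Round 2: A 10, C 9, D 19, E 11. C eliminated.
Round 3: A 19, D 19, E 11. E eliminated.
Round 4: A 30, D 19. A has a majority (≥25).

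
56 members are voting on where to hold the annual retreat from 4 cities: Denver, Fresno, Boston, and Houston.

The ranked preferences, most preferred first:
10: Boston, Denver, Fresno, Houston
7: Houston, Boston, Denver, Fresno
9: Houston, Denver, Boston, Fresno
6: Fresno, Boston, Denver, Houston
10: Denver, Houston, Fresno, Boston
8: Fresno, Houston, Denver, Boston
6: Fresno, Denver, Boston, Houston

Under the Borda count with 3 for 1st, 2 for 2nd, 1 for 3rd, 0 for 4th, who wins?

Denver

Denver: 10×2 + 7×1 + 9×2 + 6×1 + 10×3 + 8×1 + 6×2 = 101
Fresno: 10×1 + 7×0 + 9×0 + 6×3 + 10×1 + 8×3 + 6×3 = 80
Boston: 10×3 + 7×2 + 9×1 + 6×2 + 10×0 + 8×0 + 6×1 = 71
Houston: 10×0 + 7×3 + 9×3 + 6×0 + 10×2 + 8×2 + 6×0 = 84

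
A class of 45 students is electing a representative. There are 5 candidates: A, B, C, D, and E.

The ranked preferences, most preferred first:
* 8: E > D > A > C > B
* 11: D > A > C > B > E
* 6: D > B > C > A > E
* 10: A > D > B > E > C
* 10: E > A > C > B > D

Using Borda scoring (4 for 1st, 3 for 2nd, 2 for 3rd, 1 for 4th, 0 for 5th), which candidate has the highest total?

A: 8×2 + 11×3 + 6×1 + 10×4 + 10×3 = 125
B: 8×0 + 11×1 + 6×3 + 10×2 + 10×1 = 59
C: 8×1 + 11×2 + 6×2 + 10×0 + 10×2 = 62
D: 8×3 + 11×4 + 6×4 + 10×3 + 10×0 = 122
E: 8×4 + 11×0 + 6×0 + 10×1 + 10×4 = 82

A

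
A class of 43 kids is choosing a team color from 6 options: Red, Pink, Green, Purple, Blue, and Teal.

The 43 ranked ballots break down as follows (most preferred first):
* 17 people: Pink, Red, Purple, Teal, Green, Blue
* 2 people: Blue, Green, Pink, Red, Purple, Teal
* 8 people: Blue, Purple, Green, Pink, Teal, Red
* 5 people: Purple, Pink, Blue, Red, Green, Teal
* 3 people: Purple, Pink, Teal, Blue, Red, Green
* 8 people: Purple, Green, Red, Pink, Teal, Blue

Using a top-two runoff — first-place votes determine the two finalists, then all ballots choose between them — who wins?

Purple

Round 1 first-place votes: Red 0, Pink 17, Green 0, Purple 16, Blue 10, Teal 0. Pink and Purple advance.
Runoff: Pink is ranked above Purple on 19 ballots, Purple above Pink on 24.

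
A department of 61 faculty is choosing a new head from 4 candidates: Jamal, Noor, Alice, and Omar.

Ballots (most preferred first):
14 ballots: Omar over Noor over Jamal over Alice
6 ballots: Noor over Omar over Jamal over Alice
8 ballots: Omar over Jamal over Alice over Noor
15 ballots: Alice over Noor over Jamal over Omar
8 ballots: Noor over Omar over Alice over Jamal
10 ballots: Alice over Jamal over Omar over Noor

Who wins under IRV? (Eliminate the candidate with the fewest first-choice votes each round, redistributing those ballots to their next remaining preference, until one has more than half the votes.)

Round 1: Jamal 0, Noor 14, Alice 25, Omar 22. Jamal eliminated.
Round 2: Noor 14, Alice 25, Omar 22. Noor eliminated.
Round 3: Alice 25, Omar 36. Omar has a majority (≥31).

Omar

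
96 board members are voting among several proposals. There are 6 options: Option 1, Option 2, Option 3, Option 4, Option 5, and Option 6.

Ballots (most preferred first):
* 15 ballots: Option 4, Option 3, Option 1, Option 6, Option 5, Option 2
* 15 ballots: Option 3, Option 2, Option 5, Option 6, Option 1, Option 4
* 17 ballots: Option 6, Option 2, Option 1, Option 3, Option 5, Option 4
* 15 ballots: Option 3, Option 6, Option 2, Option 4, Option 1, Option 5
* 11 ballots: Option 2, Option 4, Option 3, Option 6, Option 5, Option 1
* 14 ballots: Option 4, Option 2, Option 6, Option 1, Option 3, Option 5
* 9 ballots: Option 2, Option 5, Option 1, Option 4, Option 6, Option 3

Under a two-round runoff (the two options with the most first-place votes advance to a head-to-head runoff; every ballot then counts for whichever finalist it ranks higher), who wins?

Option 4

Round 1 first-place votes: Option 1 0, Option 2 20, Option 3 30, Option 4 29, Option 5 0, Option 6 17. Option 3 and Option 4 advance.
Runoff: Option 3 is ranked above Option 4 on 47 ballots, Option 4 above Option 3 on 49.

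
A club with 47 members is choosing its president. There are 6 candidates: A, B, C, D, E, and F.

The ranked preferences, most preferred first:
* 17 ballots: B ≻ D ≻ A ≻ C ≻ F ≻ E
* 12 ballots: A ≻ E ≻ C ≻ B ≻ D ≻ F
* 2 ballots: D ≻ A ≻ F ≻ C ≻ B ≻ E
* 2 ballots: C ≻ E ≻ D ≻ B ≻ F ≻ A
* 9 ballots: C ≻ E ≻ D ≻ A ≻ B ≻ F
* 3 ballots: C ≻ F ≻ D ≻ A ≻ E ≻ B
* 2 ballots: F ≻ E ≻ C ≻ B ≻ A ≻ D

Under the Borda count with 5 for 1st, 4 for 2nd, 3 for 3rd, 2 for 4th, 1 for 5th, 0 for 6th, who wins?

A: 17×3 + 12×5 + 2×4 + 2×0 + 9×2 + 3×2 + 2×1 = 145
B: 17×5 + 12×2 + 2×1 + 2×2 + 9×1 + 3×0 + 2×2 = 128
C: 17×2 + 12×3 + 2×2 + 2×5 + 9×5 + 3×5 + 2×3 = 150
D: 17×4 + 12×1 + 2×5 + 2×3 + 9×3 + 3×3 + 2×0 = 132
E: 17×0 + 12×4 + 2×0 + 2×4 + 9×4 + 3×1 + 2×4 = 103
F: 17×1 + 12×0 + 2×3 + 2×1 + 9×0 + 3×4 + 2×5 = 47

C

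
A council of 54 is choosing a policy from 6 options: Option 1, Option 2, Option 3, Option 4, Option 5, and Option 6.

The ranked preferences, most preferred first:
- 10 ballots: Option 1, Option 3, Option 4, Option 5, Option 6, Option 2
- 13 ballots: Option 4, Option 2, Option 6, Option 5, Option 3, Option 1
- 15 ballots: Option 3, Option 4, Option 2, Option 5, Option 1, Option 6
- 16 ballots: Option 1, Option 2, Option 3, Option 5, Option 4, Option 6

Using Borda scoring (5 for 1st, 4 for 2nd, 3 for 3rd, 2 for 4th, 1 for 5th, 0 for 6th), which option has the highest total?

Option 3

Option 1: 10×5 + 13×0 + 15×1 + 16×5 = 145
Option 2: 10×0 + 13×4 + 15×3 + 16×4 = 161
Option 3: 10×4 + 13×1 + 15×5 + 16×3 = 176
Option 4: 10×3 + 13×5 + 15×4 + 16×1 = 171
Option 5: 10×2 + 13×2 + 15×2 + 16×2 = 108
Option 6: 10×1 + 13×3 + 15×0 + 16×0 = 49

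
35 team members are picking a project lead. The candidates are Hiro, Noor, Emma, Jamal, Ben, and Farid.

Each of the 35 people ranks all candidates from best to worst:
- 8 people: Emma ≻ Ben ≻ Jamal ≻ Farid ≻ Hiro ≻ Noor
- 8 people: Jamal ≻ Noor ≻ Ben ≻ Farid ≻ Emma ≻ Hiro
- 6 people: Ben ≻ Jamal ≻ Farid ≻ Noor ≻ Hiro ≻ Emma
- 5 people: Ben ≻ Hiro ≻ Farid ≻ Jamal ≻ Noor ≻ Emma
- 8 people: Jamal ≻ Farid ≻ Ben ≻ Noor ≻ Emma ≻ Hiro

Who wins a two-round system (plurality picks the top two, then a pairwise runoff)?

Round 1 first-place votes: Hiro 0, Noor 0, Emma 8, Jamal 16, Ben 11, Farid 0. Jamal and Ben advance.
Runoff: Jamal is ranked above Ben on 16 ballots, Ben above Jamal on 19.

Ben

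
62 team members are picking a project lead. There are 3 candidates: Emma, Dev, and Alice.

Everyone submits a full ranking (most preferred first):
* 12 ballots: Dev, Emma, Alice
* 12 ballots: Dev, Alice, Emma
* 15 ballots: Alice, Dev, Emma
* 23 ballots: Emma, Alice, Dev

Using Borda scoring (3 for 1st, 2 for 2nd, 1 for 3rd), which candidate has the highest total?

Alice

Emma: 12×2 + 12×1 + 15×1 + 23×3 = 120
Dev: 12×3 + 12×3 + 15×2 + 23×1 = 125
Alice: 12×1 + 12×2 + 15×3 + 23×2 = 127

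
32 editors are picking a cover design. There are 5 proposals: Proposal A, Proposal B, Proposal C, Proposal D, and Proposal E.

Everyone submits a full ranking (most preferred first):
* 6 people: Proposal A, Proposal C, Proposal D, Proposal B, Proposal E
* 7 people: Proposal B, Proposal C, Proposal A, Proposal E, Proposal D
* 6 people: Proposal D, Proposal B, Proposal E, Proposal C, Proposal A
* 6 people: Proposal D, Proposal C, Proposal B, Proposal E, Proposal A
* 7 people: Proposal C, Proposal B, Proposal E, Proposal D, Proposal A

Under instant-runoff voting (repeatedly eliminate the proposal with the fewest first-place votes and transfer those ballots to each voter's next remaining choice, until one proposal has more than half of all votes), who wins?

Round 1: Proposal A 6, Proposal B 7, Proposal C 7, Proposal D 12, Proposal E 0. Proposal E eliminated.
Round 2: Proposal A 6, Proposal B 7, Proposal C 7, Proposal D 12. Proposal A eliminated.
Round 3: Proposal B 7, Proposal C 13, Proposal D 12. Proposal B eliminated.
Round 4: Proposal C 20, Proposal D 12. Proposal C has a majority (≥17).

Proposal C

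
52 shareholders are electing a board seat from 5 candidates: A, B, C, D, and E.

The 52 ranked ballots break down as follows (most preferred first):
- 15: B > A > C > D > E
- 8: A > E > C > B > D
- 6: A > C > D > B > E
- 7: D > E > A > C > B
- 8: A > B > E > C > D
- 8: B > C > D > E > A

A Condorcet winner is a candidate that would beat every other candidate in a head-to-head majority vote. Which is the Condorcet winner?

A vs B: 29–23
A vs C: 44–8
A vs D: 37–15
A vs E: 37–15
A beats every other candidate.

A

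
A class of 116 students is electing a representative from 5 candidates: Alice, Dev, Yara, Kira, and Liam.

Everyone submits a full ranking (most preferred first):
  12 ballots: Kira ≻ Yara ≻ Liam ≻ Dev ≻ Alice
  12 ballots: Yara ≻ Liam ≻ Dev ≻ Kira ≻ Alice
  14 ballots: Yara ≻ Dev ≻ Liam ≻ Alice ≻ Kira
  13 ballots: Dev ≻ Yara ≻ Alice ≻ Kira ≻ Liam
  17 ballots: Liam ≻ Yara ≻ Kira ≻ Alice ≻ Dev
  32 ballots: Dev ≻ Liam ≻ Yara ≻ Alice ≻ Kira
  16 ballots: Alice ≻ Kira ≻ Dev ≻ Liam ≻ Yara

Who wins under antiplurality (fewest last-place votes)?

Liam

Last-place votes: Alice 24, Dev 17, Yara 16, Kira 46, Liam 13.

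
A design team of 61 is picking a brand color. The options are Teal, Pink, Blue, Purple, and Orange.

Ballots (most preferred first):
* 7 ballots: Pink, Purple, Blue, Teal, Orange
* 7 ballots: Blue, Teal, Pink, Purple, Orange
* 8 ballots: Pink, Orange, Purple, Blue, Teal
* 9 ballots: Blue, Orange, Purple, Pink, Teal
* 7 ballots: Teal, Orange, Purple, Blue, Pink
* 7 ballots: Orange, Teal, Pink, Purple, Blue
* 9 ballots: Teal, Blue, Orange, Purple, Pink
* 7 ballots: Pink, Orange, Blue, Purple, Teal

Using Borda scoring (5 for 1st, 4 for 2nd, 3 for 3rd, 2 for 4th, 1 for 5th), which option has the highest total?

Orange

Teal: 7×2 + 7×4 + 8×1 + 9×1 + 7×5 + 7×4 + 9×5 + 7×1 = 174
Pink: 7×5 + 7×3 + 8×5 + 9×2 + 7×1 + 7×3 + 9×1 + 7×5 = 186
Blue: 7×3 + 7×5 + 8×2 + 9×5 + 7×2 + 7×1 + 9×4 + 7×3 = 195
Purple: 7×4 + 7×2 + 8×3 + 9×3 + 7×3 + 7×2 + 9×2 + 7×2 = 160
Orange: 7×1 + 7×1 + 8×4 + 9×4 + 7×4 + 7×5 + 9×3 + 7×4 = 200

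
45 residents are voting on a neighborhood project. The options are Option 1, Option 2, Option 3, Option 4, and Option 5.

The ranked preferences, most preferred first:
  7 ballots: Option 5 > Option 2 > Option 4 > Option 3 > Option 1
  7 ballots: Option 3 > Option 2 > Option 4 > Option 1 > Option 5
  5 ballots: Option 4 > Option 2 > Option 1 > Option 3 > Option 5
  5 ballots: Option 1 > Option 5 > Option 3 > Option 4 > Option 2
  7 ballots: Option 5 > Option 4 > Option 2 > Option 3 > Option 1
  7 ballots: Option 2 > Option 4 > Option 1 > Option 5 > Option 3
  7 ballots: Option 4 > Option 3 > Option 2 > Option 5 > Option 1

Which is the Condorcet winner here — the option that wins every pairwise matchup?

Option 4 vs Option 1: 40–5
Option 4 vs Option 2: 24–21
Option 4 vs Option 3: 33–12
Option 4 vs Option 5: 26–19
Option 4 beats every other option.

Option 4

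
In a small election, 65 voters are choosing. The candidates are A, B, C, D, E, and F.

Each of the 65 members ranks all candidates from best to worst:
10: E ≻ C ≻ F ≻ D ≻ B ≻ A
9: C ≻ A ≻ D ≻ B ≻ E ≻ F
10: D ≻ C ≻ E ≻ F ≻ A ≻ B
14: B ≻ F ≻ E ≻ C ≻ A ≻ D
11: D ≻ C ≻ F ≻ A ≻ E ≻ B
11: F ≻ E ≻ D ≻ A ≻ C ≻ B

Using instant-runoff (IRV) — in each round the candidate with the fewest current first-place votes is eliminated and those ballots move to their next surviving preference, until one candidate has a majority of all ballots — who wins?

Round 1: A 0, B 14, C 9, D 21, E 10, F 11. A eliminated.
Round 2: B 14, C 9, D 21, E 10, F 11. C eliminated.
Round 3: B 14, D 30, E 10, F 11. E eliminated.
Round 4: B 14, D 30, F 21. B eliminated.
Round 5: D 30, F 35. F has a majority (≥33).

F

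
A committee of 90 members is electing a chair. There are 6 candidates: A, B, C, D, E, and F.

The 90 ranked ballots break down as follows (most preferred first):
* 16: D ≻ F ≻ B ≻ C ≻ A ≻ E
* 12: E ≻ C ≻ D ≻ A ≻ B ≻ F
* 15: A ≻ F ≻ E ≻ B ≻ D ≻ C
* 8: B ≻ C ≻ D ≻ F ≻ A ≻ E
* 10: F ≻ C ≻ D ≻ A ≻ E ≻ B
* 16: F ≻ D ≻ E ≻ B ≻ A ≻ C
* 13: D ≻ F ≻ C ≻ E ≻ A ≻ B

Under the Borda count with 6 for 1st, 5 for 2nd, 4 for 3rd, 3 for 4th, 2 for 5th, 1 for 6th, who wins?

A: 16×2 + 12×3 + 15×6 + 8×2 + 10×3 + 16×2 + 13×2 = 262
B: 16×4 + 12×2 + 15×3 + 8×6 + 10×1 + 16×3 + 13×1 = 252
C: 16×3 + 12×5 + 15×1 + 8×5 + 10×5 + 16×1 + 13×4 = 281
D: 16×6 + 12×4 + 15×2 + 8×4 + 10×4 + 16×5 + 13×6 = 404
E: 16×1 + 12×6 + 15×4 + 8×1 + 10×2 + 16×4 + 13×3 = 279
F: 16×5 + 12×1 + 15×5 + 8×3 + 10×6 + 16×6 + 13×5 = 412

F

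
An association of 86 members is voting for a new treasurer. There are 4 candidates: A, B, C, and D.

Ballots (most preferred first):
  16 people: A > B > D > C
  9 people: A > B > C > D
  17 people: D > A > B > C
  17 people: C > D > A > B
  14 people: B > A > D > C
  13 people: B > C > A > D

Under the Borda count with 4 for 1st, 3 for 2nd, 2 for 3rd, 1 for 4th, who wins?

A

A: 16×4 + 9×4 + 17×3 + 17×2 + 14×3 + 13×2 = 253
B: 16×3 + 9×3 + 17×2 + 17×1 + 14×4 + 13×4 = 234
C: 16×1 + 9×2 + 17×1 + 17×4 + 14×1 + 13×3 = 172
D: 16×2 + 9×1 + 17×4 + 17×3 + 14×2 + 13×1 = 201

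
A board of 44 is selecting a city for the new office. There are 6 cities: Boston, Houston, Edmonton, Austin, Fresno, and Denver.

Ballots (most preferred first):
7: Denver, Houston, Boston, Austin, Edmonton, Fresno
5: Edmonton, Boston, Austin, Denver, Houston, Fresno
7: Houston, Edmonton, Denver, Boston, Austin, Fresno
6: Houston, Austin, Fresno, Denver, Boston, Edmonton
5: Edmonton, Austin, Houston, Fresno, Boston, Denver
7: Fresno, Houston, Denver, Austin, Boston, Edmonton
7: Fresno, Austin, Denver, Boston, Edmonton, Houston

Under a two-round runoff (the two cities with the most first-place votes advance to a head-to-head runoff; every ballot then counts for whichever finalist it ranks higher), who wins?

Round 1 first-place votes: Boston 0, Houston 13, Edmonton 10, Austin 0, Fresno 14, Denver 7. Fresno and Houston advance.
Runoff: Fresno is ranked above Houston on 14 ballots, Houston above Fresno on 30.

Houston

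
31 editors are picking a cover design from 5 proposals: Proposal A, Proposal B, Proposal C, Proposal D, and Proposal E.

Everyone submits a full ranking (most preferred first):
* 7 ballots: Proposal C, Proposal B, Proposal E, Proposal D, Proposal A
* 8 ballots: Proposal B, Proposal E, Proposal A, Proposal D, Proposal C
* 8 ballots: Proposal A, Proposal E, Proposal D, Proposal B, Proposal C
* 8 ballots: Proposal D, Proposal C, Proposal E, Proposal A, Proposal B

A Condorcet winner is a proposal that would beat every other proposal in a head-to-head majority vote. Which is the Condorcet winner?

Proposal E

Proposal E vs Proposal A: 23–8
Proposal E vs Proposal B: 16–15
Proposal E vs Proposal C: 16–15
Proposal E vs Proposal D: 23–8
Proposal E beats every other proposal.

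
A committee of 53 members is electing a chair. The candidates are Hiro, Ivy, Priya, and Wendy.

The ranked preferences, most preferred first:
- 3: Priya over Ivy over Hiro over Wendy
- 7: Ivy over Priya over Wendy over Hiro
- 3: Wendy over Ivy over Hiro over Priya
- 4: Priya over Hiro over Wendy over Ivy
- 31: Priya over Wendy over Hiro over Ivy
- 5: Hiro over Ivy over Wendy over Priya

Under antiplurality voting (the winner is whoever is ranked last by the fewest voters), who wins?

Last-place votes: Hiro 7, Ivy 35, Priya 8, Wendy 3.

Wendy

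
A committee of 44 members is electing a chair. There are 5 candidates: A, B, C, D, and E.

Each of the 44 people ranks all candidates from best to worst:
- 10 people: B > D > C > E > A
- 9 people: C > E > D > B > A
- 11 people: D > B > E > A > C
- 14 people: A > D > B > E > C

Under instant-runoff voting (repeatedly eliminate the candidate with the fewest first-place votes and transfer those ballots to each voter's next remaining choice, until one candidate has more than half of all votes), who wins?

D

Round 1: A 14, B 10, C 9, D 11, E 0. E eliminated.
Round 2: A 14, B 10, C 9, D 11. C eliminated.
Round 3: A 14, B 10, D 20. B eliminated.
Round 4: A 14, D 30. D has a majority (≥23).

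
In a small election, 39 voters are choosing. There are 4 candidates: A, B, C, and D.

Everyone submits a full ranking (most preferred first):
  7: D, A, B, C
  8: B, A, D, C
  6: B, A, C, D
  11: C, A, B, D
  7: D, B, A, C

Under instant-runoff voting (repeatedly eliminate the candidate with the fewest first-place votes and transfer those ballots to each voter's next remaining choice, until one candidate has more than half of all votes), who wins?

Round 1: A 0, B 14, C 11, D 14. A eliminated.
Round 2: B 14, C 11, D 14. C eliminated.
Round 3: B 25, D 14. B has a majority (≥20).

B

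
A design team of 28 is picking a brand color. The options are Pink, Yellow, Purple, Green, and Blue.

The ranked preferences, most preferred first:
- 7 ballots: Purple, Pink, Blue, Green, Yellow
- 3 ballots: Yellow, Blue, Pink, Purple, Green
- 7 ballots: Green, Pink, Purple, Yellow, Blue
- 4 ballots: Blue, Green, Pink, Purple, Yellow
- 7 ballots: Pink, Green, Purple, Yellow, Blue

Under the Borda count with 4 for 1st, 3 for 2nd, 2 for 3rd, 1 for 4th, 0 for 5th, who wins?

Pink: 7×3 + 3×2 + 7×3 + 4×2 + 7×4 = 84
Yellow: 7×0 + 3×4 + 7×1 + 4×0 + 7×1 = 26
Purple: 7×4 + 3×1 + 7×2 + 4×1 + 7×2 = 63
Green: 7×1 + 3×0 + 7×4 + 4×3 + 7×3 = 68
Blue: 7×2 + 3×3 + 7×0 + 4×4 + 7×0 = 39

Pink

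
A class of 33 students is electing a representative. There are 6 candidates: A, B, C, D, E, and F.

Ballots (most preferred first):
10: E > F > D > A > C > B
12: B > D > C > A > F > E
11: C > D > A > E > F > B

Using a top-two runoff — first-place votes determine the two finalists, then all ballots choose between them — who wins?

Round 1 first-place votes: A 0, B 12, C 11, D 0, E 10, F 0. B and C advance.
Runoff: B is ranked above C on 12 ballots, C above B on 21.

C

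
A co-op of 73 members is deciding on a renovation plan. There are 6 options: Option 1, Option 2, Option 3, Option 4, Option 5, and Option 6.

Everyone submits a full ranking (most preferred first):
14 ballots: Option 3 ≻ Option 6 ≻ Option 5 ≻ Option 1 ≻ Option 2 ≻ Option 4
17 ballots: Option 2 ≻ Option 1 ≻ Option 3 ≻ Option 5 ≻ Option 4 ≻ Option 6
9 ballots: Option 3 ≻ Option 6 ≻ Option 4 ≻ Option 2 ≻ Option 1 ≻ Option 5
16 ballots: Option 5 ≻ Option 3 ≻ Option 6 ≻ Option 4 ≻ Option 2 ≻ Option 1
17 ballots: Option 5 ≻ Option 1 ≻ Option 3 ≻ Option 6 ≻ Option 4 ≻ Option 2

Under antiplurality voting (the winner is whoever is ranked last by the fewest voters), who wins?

Last-place votes: Option 1 16, Option 2 17, Option 3 0, Option 4 14, Option 5 9, Option 6 17.

Option 3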